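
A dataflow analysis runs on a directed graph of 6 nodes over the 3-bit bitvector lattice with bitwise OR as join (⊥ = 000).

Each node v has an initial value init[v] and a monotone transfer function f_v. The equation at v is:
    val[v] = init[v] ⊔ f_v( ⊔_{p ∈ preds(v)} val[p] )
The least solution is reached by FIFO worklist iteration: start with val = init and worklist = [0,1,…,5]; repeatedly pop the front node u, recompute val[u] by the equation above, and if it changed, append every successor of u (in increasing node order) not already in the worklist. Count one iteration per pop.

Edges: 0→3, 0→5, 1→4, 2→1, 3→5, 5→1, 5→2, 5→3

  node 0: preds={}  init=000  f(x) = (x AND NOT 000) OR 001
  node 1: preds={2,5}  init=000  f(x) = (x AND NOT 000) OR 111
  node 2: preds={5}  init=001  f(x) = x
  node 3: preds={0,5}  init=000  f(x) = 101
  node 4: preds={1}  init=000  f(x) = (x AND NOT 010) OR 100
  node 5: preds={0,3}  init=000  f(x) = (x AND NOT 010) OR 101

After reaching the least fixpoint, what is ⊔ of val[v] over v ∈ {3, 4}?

Trace (10 dequeues):
  [1] u=0 | in 000 | out 001 | prev 000 | push {}
  [2] u=1 | in 001 | out 111 | prev 000 | push {}
  [3] u=2 | in 000 | out 001 | ==
  [4] u=3 | in 001 | out 101 | prev 000 | push {}
  [5] u=4 | in 111 | out 101 | prev 000 | push {}
  [6] u=5 | in 101 | out 101 | prev 000 | push {1,2,3}
  [7] u=1 | in 101 | out 111 | ==
  [8] u=2 | in 101 | out 101 | prev 001 | push {1}
  [9] u=3 | in 101 | out 101 | ==
  [10] u=1 | in 101 | out 111 | ==

Converged values:
  [0] 001
  [1] 111
  [2] 101
  [3] 101
  [4] 101
  [5] 101

101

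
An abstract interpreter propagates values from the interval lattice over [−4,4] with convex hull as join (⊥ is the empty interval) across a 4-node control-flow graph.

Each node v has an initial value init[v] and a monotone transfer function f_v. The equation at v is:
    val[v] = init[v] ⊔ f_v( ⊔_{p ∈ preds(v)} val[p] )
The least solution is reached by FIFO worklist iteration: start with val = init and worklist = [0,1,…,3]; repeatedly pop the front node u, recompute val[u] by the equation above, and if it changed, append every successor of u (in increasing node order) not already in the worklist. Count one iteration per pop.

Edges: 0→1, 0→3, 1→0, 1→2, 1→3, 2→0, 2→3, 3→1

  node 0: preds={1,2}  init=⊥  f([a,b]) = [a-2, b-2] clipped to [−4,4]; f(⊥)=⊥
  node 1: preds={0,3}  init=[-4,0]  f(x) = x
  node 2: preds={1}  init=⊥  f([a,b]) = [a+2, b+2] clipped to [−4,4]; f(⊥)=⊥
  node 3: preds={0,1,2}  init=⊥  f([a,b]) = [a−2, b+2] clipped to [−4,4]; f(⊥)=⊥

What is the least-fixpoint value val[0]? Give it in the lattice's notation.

Trace (12 dequeues):
  [1] u=0 | in [-4,0] | out [-4,-2] | prev ⊥ | push {}
  [2] u=1 | in [-4,-2] | out [-4,0] | ==
  [3] u=2 | in [-4,0] | out [-2,2] | prev ⊥ | push {0}
  [4] u=3 | in [-4,2] | out [-4,4] | prev ⊥ | push {1}
  [5] u=0 | in [-4,2] | out [-4,0] | prev [-4,-2] | push {3}
  [6] u=1 | in [-4,4] | out [-4,4] | prev [-4,0] | push {0,2}
  [7] u=3 | in [-4,4] | out [-4,4] | ==
  [8] u=0 | in [-4,4] | out [-4,2] | prev [-4,0] | push {1,3}
  [9] u=2 | in [-4,4] | out [-2,4] | prev [-2,2] | push {0}
  [10] u=1 | in [-4,4] | out [-4,4] | ==
  [11] u=3 | in [-4,4] | out [-4,4] | ==
  [12] u=0 | in [-4,4] | out [-4,2] | ==

Converged values:
  [0] [-4,2]
  [1] [-4,4]
  [2] [-2,4]
  [3] [-4,4]

[-4,2]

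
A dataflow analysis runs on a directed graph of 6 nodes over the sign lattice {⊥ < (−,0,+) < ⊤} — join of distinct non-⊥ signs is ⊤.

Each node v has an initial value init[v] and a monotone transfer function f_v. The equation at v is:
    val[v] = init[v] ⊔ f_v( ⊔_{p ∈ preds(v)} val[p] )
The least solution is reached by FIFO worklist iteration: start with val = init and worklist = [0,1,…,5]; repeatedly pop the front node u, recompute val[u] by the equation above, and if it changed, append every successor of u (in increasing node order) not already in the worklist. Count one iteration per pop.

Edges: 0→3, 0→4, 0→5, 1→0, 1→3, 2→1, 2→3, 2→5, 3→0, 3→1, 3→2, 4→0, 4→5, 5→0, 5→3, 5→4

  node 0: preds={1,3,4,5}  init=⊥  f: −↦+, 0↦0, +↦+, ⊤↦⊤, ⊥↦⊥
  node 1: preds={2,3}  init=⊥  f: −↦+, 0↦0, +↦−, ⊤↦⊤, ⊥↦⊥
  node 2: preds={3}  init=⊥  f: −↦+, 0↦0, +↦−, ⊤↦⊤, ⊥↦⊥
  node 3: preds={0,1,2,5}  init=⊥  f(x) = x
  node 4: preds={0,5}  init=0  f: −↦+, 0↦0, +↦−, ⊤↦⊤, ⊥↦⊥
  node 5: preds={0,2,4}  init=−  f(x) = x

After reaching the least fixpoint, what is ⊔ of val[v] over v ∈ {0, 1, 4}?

⊤

Iteration log — 14 steps:
  step 1. node 0  ⊔preds=⊤  new=⊤  old=⊥  +wl: 
  step 2. node 1  ⊔preds=⊥  new=⊥  stable
  step 3. node 2  ⊔preds=⊥  new=⊥  stable
  step 4. node 3  ⊔preds=⊤  new=⊤  old=⊥  +wl: 0,1,2
  step 5. node 4  ⊔preds=⊤  new=⊤  old=0  +wl: 
  step 6. node 5  ⊔preds=⊤  new=⊤  old=−  +wl: 3,4
  step 7. node 0  ⊔preds=⊤  new=⊤  stable
  step 8. node 1  ⊔preds=⊤  new=⊤  old=⊥  +wl: 0
  step 9. node 2  ⊔preds=⊤  new=⊤  old=⊥  +wl: 1,5
  step 10. node 3  ⊔preds=⊤  new=⊤  stable
  step 11. node 4  ⊔preds=⊤  new=⊤  stable
  step 12. node 0  ⊔preds=⊤  new=⊤  stable
  step 13. node 1  ⊔preds=⊤  new=⊤  stable
  step 14. node 5  ⊔preds=⊤  new=⊤  stable

Least fixpoint reached:
  node 0: ⊤
  node 1: ⊤
  node 2: ⊤
  node 3: ⊤
  node 4: ⊤
  node 5: ⊤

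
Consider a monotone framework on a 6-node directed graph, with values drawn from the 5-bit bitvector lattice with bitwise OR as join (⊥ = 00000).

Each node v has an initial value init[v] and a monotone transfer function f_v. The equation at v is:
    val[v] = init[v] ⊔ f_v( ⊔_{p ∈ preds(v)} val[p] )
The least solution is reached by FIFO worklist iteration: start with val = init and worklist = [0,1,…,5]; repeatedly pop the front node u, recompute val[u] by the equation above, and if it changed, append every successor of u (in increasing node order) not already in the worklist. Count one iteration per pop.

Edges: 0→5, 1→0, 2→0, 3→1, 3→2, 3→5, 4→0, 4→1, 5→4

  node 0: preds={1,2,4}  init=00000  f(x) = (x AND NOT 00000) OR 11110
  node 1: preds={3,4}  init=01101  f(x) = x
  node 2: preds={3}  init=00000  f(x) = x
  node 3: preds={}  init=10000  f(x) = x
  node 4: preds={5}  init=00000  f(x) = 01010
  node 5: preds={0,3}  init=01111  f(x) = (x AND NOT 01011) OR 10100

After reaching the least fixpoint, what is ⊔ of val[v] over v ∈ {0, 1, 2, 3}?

Trace (10 dequeues):
  [1] u=0 | in 01101 | out 11111 | prev 00000 | push {}
  [2] u=1 | in 10000 | out 11101 | prev 01101 | push {0}
  [3] u=2 | in 10000 | out 10000 | prev 00000 | push {}
  [4] u=3 | in 00000 | out 10000 | ==
  [5] u=4 | in 01111 | out 01010 | prev 00000 | push {1}
  [6] u=5 | in 11111 | out 11111 | prev 01111 | push {4}
  [7] u=0 | in 11111 | out 11111 | ==
  [8] u=1 | in 11010 | out 11111 | prev 11101 | push {0}
  [9] u=4 | in 11111 | out 01010 | ==
  [10] u=0 | in 11111 | out 11111 | ==

Converged values:
  [0] 11111
  [1] 11111
  [2] 10000
  [3] 10000
  [4] 01010
  [5] 11111

11111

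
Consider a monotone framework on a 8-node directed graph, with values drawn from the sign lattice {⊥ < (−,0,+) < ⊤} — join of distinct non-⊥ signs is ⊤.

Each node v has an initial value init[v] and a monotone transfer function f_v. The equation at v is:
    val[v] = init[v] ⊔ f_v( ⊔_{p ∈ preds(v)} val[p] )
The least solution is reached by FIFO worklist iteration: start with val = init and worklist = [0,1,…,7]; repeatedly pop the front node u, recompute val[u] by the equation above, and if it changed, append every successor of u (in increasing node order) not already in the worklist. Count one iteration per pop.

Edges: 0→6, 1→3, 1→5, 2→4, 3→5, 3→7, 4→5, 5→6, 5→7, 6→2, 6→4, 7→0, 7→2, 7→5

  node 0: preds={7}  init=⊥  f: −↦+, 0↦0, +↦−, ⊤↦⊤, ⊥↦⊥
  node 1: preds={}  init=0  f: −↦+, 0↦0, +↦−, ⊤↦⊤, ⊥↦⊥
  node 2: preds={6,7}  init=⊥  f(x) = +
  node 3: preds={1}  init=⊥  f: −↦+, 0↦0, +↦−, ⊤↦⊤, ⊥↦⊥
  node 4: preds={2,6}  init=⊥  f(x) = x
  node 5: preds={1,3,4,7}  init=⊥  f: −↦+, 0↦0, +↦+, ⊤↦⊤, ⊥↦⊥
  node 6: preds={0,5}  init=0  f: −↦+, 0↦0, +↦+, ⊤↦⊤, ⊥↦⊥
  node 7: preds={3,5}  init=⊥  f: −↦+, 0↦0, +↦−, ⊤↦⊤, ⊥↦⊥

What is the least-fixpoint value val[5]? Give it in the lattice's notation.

⊤

Trace (13 dequeues):
  [1] u=0 | in ⊥ | out ⊥ | ==
  [2] u=1 | in ⊥ | out 0 | ==
  [3] u=2 | in 0 | out + | prev ⊥ | push {}
  [4] u=3 | in 0 | out 0 | prev ⊥ | push {}
  [5] u=4 | in ⊤ | out ⊤ | prev ⊥ | push {}
  [6] u=5 | in ⊤ | out ⊤ | prev ⊥ | push {}
  [7] u=6 | in ⊤ | out ⊤ | prev 0 | push {2,4}
  [8] u=7 | in ⊤ | out ⊤ | prev ⊥ | push {0,5}
  [9] u=2 | in ⊤ | out + | ==
  [10] u=4 | in ⊤ | out ⊤ | ==
  [11] u=0 | in ⊤ | out ⊤ | prev ⊥ | push {6}
  [12] u=5 | in ⊤ | out ⊤ | ==
  [13] u=6 | in ⊤ | out ⊤ | ==

Converged values:
  [0] ⊤
  [1] 0
  [2] +
  [3] 0
  [4] ⊤
  [5] ⊤
  [6] ⊤
  [7] ⊤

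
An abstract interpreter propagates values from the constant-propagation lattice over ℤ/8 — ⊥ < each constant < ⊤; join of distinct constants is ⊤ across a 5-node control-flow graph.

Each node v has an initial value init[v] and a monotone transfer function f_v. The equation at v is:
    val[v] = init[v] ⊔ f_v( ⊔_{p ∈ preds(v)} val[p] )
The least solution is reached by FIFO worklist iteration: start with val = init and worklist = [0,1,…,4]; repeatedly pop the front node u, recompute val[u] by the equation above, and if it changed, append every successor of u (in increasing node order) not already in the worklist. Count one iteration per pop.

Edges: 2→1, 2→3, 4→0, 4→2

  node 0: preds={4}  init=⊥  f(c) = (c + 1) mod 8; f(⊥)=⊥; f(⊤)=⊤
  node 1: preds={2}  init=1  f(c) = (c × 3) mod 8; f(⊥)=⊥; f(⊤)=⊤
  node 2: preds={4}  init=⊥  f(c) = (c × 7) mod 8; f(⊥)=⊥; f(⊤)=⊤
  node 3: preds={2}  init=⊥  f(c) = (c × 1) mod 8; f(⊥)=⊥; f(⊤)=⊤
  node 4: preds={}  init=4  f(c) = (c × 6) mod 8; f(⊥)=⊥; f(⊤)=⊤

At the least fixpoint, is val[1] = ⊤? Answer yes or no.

yes

Iteration log — 6 steps:
  step 1. node 0  ⊔preds=4  new=5  old=⊥  +wl: 
  step 2. node 1  ⊔preds=⊥  new=1  stable
  step 3. node 2  ⊔preds=4  new=4  old=⊥  +wl: 1
  step 4. node 3  ⊔preds=4  new=4  old=⊥  +wl: 
  step 5. node 4  ⊔preds=⊥  new=4  stable
  step 6. node 1  ⊔preds=4  new=⊤  old=1  +wl: 

Least fixpoint reached:
  node 0: 5
  node 1: ⊤
  node 2: 4
  node 3: 4
  node 4: 4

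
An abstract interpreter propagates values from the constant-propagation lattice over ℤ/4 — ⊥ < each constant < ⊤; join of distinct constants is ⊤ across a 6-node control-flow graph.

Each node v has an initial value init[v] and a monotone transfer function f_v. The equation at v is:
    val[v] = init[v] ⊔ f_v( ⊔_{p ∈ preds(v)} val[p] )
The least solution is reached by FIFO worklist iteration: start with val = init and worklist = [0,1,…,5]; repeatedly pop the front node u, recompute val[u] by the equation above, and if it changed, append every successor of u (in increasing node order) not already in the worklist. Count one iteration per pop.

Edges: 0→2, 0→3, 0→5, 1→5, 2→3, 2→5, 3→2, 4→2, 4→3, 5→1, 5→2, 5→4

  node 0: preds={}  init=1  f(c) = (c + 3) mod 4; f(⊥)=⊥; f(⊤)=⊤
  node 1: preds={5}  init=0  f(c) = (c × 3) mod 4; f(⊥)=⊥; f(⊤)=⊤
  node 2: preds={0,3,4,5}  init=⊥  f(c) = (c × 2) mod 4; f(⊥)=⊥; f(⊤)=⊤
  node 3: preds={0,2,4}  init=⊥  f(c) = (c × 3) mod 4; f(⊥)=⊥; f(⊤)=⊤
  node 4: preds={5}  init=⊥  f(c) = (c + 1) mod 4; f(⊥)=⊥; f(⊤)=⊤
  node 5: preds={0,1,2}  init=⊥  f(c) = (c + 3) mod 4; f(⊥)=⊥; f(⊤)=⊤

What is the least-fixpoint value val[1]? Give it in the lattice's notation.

⊤

Iteration log — 12 steps:
  step 1. node 0  ⊔preds=⊥  new=1  stable
  step 2. node 1  ⊔preds=⊥  new=0  stable
  step 3. node 2  ⊔preds=1  new=2  old=⊥  +wl: 
  step 4. node 3  ⊔preds=⊤  new=⊤  old=⊥  +wl: 2
  step 5. node 4  ⊔preds=⊥  new=⊥  stable
  step 6. node 5  ⊔preds=⊤  new=⊤  old=⊥  +wl: 1,4
  step 7. node 2  ⊔preds=⊤  new=⊤  old=2  +wl: 3,5
  step 8. node 1  ⊔preds=⊤  new=⊤  old=0  +wl: 
  step 9. node 4  ⊔preds=⊤  new=⊤  old=⊥  +wl: 2
  step 10. node 3  ⊔preds=⊤  new=⊤  stable
  step 11. node 5  ⊔preds=⊤  new=⊤  stable
  step 12. node 2  ⊔preds=⊤  new=⊤  stable

Least fixpoint reached:
  node 0: 1
  node 1: ⊤
  node 2: ⊤
  node 3: ⊤
  node 4: ⊤
  node 5: ⊤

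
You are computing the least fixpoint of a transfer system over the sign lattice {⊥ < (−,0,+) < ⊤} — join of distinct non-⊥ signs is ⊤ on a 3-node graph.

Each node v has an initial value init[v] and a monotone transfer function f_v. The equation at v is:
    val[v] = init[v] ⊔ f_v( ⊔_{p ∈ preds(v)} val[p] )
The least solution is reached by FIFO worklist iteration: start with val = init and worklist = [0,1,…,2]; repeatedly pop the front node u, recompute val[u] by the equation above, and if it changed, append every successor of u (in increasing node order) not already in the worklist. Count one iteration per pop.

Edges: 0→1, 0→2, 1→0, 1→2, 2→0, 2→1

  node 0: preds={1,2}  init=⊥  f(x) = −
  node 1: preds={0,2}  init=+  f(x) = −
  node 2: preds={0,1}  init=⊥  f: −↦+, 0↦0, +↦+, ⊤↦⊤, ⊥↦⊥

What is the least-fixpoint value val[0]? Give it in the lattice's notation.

−

Worklist (5 pops):
  #1 pop 0: in=+ → − (was ⊥); enqueue []
  #2 pop 1: in=− → ⊤ (was +); enqueue [0]
  #3 pop 2: in=⊤ → ⊤ (was ⊥); enqueue [1]
  #4 pop 0: in=⊤ → − (no change)
  #5 pop 1: in=⊤ → ⊤ (no change)

Fixpoint:
  val[0] = −
  val[1] = ⊤
  val[2] = ⊤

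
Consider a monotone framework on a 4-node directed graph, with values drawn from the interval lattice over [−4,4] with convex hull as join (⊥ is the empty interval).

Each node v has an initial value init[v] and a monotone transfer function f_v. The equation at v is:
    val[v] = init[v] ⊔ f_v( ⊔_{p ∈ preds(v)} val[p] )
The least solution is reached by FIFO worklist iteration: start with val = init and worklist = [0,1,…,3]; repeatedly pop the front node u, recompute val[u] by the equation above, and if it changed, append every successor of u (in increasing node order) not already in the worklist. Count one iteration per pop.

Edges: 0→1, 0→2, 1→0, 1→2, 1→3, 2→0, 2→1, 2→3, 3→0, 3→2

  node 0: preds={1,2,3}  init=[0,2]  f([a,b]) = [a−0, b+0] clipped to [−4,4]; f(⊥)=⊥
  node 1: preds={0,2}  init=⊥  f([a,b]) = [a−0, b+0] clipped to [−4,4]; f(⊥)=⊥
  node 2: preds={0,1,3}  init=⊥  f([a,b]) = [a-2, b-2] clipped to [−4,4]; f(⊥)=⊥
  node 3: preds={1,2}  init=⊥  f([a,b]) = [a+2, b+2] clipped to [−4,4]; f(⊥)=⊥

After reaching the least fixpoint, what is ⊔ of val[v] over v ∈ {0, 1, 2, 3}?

Iteration log — 13 steps:
  step 1. node 0  ⊔preds=⊥  new=[0,2]  stable
  step 2. node 1  ⊔preds=[0,2]  new=[0,2]  old=⊥  +wl: 0
  step 3. node 2  ⊔preds=[0,2]  new=[-2,0]  old=⊥  +wl: 1
  step 4. node 3  ⊔preds=[-2,2]  new=[0,4]  old=⊥  +wl: 2
  step 5. node 0  ⊔preds=[-2,4]  new=[-2,4]  old=[0,2]  +wl: 
  step 6. node 1  ⊔preds=[-2,4]  new=[-2,4]  old=[0,2]  +wl: 0,3
  step 7. node 2  ⊔preds=[-2,4]  new=[-4,2]  old=[-2,0]  +wl: 1
  step 8. node 0  ⊔preds=[-4,4]  new=[-4,4]  old=[-2,4]  +wl: 2
  step 9. node 3  ⊔preds=[-4,4]  new=[-2,4]  old=[0,4]  +wl: 0
  step 10. node 1  ⊔preds=[-4,4]  new=[-4,4]  old=[-2,4]  +wl: 3
  step 11. node 2  ⊔preds=[-4,4]  new=[-4,2]  stable
  step 12. node 0  ⊔preds=[-4,4]  new=[-4,4]  stable
  step 13. node 3  ⊔preds=[-4,4]  new=[-2,4]  stable

Least fixpoint reached:
  node 0: [-4,4]
  node 1: [-4,4]
  node 2: [-4,2]
  node 3: [-2,4]

[-4,4]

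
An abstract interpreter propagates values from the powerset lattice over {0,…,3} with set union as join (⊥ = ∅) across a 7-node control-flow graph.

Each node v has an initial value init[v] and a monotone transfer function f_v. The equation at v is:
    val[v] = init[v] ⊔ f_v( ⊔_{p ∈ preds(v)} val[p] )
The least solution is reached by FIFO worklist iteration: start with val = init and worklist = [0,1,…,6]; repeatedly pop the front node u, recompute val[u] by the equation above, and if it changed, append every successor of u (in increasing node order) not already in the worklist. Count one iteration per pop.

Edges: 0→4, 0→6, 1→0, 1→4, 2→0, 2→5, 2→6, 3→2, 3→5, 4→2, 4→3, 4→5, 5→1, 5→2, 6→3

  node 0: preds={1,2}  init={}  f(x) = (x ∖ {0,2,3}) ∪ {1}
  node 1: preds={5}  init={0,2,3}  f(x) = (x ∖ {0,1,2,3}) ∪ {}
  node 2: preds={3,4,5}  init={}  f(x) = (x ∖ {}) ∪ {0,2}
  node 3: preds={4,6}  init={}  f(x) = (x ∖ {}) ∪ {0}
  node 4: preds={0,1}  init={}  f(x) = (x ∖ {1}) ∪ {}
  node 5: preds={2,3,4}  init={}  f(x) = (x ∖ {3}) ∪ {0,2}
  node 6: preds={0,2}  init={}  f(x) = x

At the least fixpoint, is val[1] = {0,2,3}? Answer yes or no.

yes

Worklist (20 pops):
  #1 pop 0: in={0,2,3} → {1} (was {}); enqueue []
  #2 pop 1: in={} → {0,2,3} (no change)
  #3 pop 2: in={} → {0,2} (was {}); enqueue [0]
  #4 pop 3: in={} → {0} (was {}); enqueue [2]
  #5 pop 4: in={0,1,2,3} → {0,2,3} (was {}); enqueue [3]
  #6 pop 5: in={0,2,3} → {0,2} (was {}); enqueue [1]
  #7 pop 6: in={0,1,2} → {0,1,2} (was {}); enqueue []
  #8 pop 0: in={0,2,3} → {1} (no change)
  #9 pop 2: in={0,2,3} → {0,2,3} (was {0,2}); enqueue [0,5,6]
  #10 pop 3: in={0,1,2,3} → {0,1,2,3} (was {0}); enqueue [2]
  #11 pop 1: in={0,2} → {0,2,3} (no change)
  #12 pop 0: in={0,2,3} → {1} (no change)
  #13 pop 5: in={0,1,2,3} → {0,1,2} (was {0,2}); enqueue [1]
  #14 pop 6: in={0,1,2,3} → {0,1,2,3} (was {0,1,2}); enqueue [3]
  #15 pop 2: in={0,1,2,3} → {0,1,2,3} (was {0,2,3}); enqueue [0,5,6]
  #16 pop 1: in={0,1,2} → {0,2,3} (no change)
  #17 pop 3: in={0,1,2,3} → {0,1,2,3} (no change)
  #18 pop 0: in={0,1,2,3} → {1} (no change)
  #19 pop 5: in={0,1,2,3} → {0,1,2} (no change)
  #20 pop 6: in={0,1,2,3} → {0,1,2,3} (no change)

Fixpoint:
  val[0] = {1}
  val[1] = {0,2,3}
  val[2] = {0,1,2,3}
  val[3] = {0,1,2,3}
  val[4] = {0,2,3}
  val[5] = {0,1,2}
  val[6] = {0,1,2,3}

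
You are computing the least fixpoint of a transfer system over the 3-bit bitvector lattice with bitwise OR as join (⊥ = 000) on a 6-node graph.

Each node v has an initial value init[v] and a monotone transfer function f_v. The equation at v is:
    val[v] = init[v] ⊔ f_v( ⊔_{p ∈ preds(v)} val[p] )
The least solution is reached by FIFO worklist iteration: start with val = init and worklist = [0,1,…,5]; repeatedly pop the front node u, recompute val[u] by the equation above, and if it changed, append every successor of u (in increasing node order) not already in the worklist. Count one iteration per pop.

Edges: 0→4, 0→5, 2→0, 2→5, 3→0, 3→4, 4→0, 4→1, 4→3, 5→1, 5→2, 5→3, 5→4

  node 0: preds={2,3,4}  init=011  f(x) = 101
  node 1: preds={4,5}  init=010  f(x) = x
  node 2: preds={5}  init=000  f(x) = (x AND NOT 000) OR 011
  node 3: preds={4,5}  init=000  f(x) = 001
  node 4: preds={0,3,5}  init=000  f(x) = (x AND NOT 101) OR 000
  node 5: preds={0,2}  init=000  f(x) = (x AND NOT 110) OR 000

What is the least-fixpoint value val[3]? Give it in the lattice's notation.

001

Iteration log — 11 steps:
  step 1. node 0  ⊔preds=000  new=111  old=011  +wl: 
  step 2. node 1  ⊔preds=000  new=010  stable
  step 3. node 2  ⊔preds=000  new=011  old=000  +wl: 0
  step 4. node 3  ⊔preds=000  new=001  old=000  +wl: 
  step 5. node 4  ⊔preds=111  new=010  old=000  +wl: 1,3
  step 6. node 5  ⊔preds=111  new=001  old=000  +wl: 2,4
  step 7. node 0  ⊔preds=011  new=111  stable
  step 8. node 1  ⊔preds=011  new=011  old=010  +wl: 
  step 9. node 3  ⊔preds=011  new=001  stable
  step 10. node 2  ⊔preds=001  new=011  stable
  step 11. node 4  ⊔preds=111  new=010  stable

Least fixpoint reached:
  node 0: 111
  node 1: 011
  node 2: 011
  node 3: 001
  node 4: 010
  node 5: 001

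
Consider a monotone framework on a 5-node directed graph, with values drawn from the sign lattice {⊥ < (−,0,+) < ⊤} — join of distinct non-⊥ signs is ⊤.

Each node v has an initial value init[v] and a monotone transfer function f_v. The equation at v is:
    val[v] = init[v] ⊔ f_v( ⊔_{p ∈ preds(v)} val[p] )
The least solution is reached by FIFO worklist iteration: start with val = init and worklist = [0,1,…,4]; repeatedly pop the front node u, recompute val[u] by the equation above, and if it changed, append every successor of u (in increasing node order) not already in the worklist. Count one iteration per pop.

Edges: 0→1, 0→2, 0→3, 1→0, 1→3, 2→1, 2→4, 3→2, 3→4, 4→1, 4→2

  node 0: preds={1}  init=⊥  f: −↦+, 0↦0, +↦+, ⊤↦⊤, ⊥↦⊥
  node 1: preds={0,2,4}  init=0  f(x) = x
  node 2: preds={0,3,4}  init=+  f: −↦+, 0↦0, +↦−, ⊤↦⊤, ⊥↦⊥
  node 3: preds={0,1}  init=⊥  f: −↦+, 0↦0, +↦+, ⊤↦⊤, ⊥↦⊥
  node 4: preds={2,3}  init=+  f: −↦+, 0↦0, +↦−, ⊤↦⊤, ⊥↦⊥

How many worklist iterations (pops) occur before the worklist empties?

9

Iteration log — 9 steps:
  step 1. node 0  ⊔preds=0  new=0  old=⊥  +wl: 
  step 2. node 1  ⊔preds=⊤  new=⊤  old=0  +wl: 0
  step 3. node 2  ⊔preds=⊤  new=⊤  old=+  +wl: 1
  step 4. node 3  ⊔preds=⊤  new=⊤  old=⊥  +wl: 2
  step 5. node 4  ⊔preds=⊤  new=⊤  old=+  +wl: 
  step 6. node 0  ⊔preds=⊤  new=⊤  old=0  +wl: 3
  step 7. node 1  ⊔preds=⊤  new=⊤  stable
  step 8. node 2  ⊔preds=⊤  new=⊤  stable
  step 9. node 3  ⊔preds=⊤  new=⊤  stable

Least fixpoint reached:
  node 0: ⊤
  node 1: ⊤
  node 2: ⊤
  node 3: ⊤
  node 4: ⊤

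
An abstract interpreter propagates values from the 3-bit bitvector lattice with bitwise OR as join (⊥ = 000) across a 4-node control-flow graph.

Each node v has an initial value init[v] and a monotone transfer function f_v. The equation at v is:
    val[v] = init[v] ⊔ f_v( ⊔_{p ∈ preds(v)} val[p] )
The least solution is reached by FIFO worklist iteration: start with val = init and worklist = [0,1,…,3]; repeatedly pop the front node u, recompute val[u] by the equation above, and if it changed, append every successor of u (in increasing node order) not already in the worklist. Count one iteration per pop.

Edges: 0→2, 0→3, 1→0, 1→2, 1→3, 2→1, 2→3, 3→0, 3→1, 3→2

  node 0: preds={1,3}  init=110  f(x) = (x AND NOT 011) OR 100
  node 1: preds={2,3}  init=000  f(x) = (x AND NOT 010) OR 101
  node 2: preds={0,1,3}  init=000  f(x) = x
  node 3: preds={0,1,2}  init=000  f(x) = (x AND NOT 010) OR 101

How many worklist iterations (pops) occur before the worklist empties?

Worklist (7 pops):
  #1 pop 0: in=000 → 110 (no change)
  #2 pop 1: in=000 → 101 (was 000); enqueue [0]
  #3 pop 2: in=111 → 111 (was 000); enqueue [1]
  #4 pop 3: in=111 → 101 (was 000); enqueue [2]
  #5 pop 0: in=101 → 110 (no change)
  #6 pop 1: in=111 → 101 (no change)
  #7 pop 2: in=111 → 111 (no change)

Fixpoint:
  val[0] = 110
  val[1] = 101
  val[2] = 111
  val[3] = 101

7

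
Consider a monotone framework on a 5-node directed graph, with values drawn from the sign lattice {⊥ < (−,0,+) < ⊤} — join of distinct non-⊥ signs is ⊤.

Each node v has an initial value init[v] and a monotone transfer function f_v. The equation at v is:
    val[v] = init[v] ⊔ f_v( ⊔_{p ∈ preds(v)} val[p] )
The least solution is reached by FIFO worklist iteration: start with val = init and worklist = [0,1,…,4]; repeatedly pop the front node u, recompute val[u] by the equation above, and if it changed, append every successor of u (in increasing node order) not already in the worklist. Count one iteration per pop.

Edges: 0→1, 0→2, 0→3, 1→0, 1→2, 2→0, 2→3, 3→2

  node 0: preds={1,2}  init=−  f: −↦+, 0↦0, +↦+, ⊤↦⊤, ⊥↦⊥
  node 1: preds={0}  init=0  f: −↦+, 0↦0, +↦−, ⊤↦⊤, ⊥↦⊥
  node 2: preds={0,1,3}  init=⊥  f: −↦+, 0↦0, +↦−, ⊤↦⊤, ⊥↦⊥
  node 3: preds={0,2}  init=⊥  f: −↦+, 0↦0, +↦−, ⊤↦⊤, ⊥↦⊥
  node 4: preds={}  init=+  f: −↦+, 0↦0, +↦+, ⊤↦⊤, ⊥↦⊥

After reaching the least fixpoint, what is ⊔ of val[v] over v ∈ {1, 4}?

⊤

Trace (7 dequeues):
  [1] u=0 | in 0 | out ⊤ | prev − | push {}
  [2] u=1 | in ⊤ | out ⊤ | prev 0 | push {0}
  [3] u=2 | in ⊤ | out ⊤ | prev ⊥ | push {}
  [4] u=3 | in ⊤ | out ⊤ | prev ⊥ | push {2}
  [5] u=4 | in ⊥ | out + | ==
  [6] u=0 | in ⊤ | out ⊤ | ==
  [7] u=2 | in ⊤ | out ⊤ | ==

Converged values:
  [0] ⊤
  [1] ⊤
  [2] ⊤
  [3] ⊤
  [4] +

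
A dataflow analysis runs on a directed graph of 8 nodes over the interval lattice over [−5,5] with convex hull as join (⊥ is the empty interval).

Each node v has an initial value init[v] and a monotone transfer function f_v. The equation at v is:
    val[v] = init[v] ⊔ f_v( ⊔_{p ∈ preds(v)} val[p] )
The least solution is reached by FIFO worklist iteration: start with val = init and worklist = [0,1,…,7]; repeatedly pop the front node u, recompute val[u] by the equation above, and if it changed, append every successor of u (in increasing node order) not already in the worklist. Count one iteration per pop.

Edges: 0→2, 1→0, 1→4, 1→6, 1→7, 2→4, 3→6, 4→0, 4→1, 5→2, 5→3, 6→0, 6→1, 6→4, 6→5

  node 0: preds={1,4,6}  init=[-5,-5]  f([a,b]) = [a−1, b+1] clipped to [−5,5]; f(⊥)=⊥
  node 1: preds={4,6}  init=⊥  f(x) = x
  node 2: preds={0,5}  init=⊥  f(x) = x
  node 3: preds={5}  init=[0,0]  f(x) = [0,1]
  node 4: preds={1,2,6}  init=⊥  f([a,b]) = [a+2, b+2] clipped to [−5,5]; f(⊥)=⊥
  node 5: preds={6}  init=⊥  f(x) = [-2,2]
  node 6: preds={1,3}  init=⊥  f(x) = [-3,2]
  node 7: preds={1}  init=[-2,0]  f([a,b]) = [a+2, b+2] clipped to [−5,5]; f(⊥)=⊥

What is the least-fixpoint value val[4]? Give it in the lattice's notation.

[-3,5]

Trace (23 dequeues):
  [1] u=0 | in ⊥ | out [-5,-5] | ==
  [2] u=1 | in ⊥ | out ⊥ | ==
  [3] u=2 | in [-5,-5] | out [-5,-5] | prev ⊥ | push {}
  [4] u=3 | in ⊥ | out [0,1] | prev [0,0] | push {}
  [5] u=4 | in [-5,-5] | out [-3,-3] | prev ⊥ | push {0,1}
  [6] u=5 | in ⊥ | out [-2,2] | prev ⊥ | push {2,3}
  [7] u=6 | in [0,1] | out [-3,2] | prev ⊥ | push {4,5}
  [8] u=7 | in ⊥ | out [-2,0] | ==
  [9] u=0 | in [-3,2] | out [-5,3] | prev [-5,-5] | push {}
  [10] u=1 | in [-3,2] | out [-3,2] | prev ⊥ | push {0,6,7}
  [11] u=2 | in [-5,3] | out [-5,3] | prev [-5,-5] | push {}
  [12] u=3 | in [-2,2] | out [0,1] | ==
  [13] u=4 | in [-5,3] | out [-3,5] | prev [-3,-3] | push {1}
  [14] u=5 | in [-3,2] | out [-2,2] | ==
  [15] u=0 | in [-3,5] | out [-5,5] | prev [-5,3] | push {2}
  [16] u=6 | in [-3,2] | out [-3,2] | ==
  [17] u=7 | in [-3,2] | out [-2,4] | prev [-2,0] | push {}
  [18] u=1 | in [-3,5] | out [-3,5] | prev [-3,2] | push {0,4,6,7}
  [19] u=2 | in [-5,5] | out [-5,5] | prev [-5,3] | push {}
  [20] u=0 | in [-3,5] | out [-5,5] | ==
  [21] u=4 | in [-5,5] | out [-3,5] | ==
  [22] u=6 | in [-3,5] | out [-3,2] | ==
  [23] u=7 | in [-3,5] | out [-2,5] | prev [-2,4] | push {}

Converged values:
  [0] [-5,5]
  [1] [-3,5]
  [2] [-5,5]
  [3] [0,1]
  [4] [-3,5]
  [5] [-2,2]
  [6] [-3,2]
  [7] [-2,5]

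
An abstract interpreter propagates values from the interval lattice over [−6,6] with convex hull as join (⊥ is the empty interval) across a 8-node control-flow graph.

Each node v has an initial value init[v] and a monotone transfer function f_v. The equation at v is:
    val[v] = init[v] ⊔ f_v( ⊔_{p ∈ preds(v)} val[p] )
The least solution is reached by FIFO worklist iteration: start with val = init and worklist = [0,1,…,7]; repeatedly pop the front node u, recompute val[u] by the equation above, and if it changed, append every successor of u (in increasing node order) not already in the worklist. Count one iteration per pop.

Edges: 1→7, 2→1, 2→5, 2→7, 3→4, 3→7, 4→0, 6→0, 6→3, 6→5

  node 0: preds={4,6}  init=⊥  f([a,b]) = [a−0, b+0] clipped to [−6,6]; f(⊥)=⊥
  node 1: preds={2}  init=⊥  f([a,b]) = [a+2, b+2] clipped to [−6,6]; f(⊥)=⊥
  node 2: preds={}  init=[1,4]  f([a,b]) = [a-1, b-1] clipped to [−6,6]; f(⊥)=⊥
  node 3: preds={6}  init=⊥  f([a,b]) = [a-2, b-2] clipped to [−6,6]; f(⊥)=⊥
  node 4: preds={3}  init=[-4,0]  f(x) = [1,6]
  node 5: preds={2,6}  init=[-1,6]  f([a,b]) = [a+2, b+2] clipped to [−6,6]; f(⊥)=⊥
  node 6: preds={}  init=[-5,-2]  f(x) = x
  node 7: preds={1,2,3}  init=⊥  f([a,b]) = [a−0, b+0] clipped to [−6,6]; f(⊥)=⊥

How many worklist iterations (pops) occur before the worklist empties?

9

Worklist (9 pops):
  #1 pop 0: in=[-5,0] → [-5,0] (was ⊥); enqueue []
  #2 pop 1: in=[1,4] → [3,6] (was ⊥); enqueue []
  #3 pop 2: in=⊥ → [1,4] (no change)
  #4 pop 3: in=[-5,-2] → [-6,-4] (was ⊥); enqueue []
  #5 pop 4: in=[-6,-4] → [-4,6] (was [-4,0]); enqueue [0]
  #6 pop 5: in=[-5,4] → [-3,6] (was [-1,6]); enqueue []
  #7 pop 6: in=⊥ → [-5,-2] (no change)
  #8 pop 7: in=[-6,6] → [-6,6] (was ⊥); enqueue []
  #9 pop 0: in=[-5,6] → [-5,6] (was [-5,0]); enqueue []

Fixpoint:
  val[0] = [-5,6]
  val[1] = [3,6]
  val[2] = [1,4]
  val[3] = [-6,-4]
  val[4] = [-4,6]
  val[5] = [-3,6]
  val[6] = [-5,-2]
  val[7] = [-6,6]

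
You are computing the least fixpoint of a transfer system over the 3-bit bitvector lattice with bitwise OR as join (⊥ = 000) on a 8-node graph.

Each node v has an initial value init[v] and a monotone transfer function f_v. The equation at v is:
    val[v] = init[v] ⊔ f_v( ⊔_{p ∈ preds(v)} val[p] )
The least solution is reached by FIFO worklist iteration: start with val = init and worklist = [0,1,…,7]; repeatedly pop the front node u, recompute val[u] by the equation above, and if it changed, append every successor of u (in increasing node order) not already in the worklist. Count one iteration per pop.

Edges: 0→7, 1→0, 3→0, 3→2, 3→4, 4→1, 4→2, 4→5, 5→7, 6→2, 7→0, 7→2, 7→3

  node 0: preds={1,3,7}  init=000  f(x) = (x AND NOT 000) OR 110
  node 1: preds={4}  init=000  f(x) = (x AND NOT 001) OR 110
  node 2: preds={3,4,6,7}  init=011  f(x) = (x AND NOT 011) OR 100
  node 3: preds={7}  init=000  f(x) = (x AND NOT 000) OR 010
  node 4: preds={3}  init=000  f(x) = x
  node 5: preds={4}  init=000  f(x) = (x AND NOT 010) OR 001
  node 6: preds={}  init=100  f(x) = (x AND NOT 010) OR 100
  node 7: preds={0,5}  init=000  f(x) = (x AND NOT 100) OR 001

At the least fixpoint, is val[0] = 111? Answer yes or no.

Iteration log — 19 steps:
  step 1. node 0  ⊔preds=000  new=110  old=000  +wl: 
  step 2. node 1  ⊔preds=000  new=110  old=000  +wl: 0
  step 3. node 2  ⊔preds=100  new=111  old=011  +wl: 
  step 4. node 3  ⊔preds=000  new=010  old=000  +wl: 2
  step 5. node 4  ⊔preds=010  new=010  old=000  +wl: 1
  step 6. node 5  ⊔preds=010  new=001  old=000  +wl: 
  step 7. node 6  ⊔preds=000  new=100  stable
  step 8. node 7  ⊔preds=111  new=011  old=000  +wl: 3
  step 9. node 0  ⊔preds=111  new=111  old=110  +wl: 7
  step 10. node 2  ⊔preds=111  new=111  stable
  step 11. node 1  ⊔preds=010  new=110  stable
  step 12. node 3  ⊔preds=011  new=011  old=010  +wl: 0,2,4
  step 13. node 7  ⊔preds=111  new=011  stable
  step 14. node 0  ⊔preds=111  new=111  stable
  step 15. node 2  ⊔preds=111  new=111  stable
  step 16. node 4  ⊔preds=011  new=011  old=010  +wl: 1,2,5
  step 17. node 1  ⊔preds=011  new=110  stable
  step 18. node 2  ⊔preds=111  new=111  stable
  step 19. node 5  ⊔preds=011  new=001  stable

Least fixpoint reached:
  node 0: 111
  node 1: 110
  node 2: 111
  node 3: 011
  node 4: 011
  node 5: 001
  node 6: 100
  node 7: 011

yes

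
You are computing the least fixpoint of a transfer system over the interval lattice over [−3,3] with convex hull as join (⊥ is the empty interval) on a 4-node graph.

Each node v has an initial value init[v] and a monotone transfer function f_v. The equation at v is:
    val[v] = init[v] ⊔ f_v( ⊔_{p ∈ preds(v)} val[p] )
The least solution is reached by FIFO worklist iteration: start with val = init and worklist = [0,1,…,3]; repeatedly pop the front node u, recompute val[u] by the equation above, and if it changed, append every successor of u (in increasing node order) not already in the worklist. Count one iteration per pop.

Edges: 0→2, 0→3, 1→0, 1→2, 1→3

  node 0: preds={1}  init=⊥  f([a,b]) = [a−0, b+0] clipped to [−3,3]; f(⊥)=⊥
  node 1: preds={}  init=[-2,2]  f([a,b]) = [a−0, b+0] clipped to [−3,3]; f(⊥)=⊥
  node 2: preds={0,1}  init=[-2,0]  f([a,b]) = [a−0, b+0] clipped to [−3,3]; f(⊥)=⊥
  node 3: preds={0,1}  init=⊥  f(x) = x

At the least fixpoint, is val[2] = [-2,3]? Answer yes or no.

Trace (4 dequeues):
  [1] u=0 | in [-2,2] | out [-2,2] | prev ⊥ | push {}
  [2] u=1 | in ⊥ | out [-2,2] | ==
  [3] u=2 | in [-2,2] | out [-2,2] | prev [-2,0] | push {}
  [4] u=3 | in [-2,2] | out [-2,2] | prev ⊥ | push {}

Converged values:
  [0] [-2,2]
  [1] [-2,2]
  [2] [-2,2]
  [3] [-2,2]

no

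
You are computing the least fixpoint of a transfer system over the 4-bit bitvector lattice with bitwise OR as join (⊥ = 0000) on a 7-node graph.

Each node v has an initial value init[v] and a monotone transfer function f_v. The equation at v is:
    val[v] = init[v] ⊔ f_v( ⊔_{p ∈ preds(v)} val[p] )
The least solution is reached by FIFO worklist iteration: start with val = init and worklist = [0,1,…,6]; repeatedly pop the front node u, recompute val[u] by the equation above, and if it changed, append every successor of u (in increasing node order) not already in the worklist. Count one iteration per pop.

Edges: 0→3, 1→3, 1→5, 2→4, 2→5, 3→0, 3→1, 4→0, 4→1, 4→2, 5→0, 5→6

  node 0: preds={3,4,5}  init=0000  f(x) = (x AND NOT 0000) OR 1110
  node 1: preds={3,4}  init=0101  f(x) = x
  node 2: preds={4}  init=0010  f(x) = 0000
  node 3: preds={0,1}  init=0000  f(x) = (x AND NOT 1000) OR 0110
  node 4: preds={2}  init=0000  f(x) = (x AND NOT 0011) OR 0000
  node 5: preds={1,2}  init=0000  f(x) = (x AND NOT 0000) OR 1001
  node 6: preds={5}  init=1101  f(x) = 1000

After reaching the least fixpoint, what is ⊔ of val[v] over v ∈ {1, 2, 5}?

1111

Worklist (11 pops):
  #1 pop 0: in=0000 → 1110 (was 0000); enqueue []
  #2 pop 1: in=0000 → 0101 (no change)
  #3 pop 2: in=0000 → 0010 (no change)
  #4 pop 3: in=1111 → 0111 (was 0000); enqueue [0,1]
  #5 pop 4: in=0010 → 0000 (no change)
  #6 pop 5: in=0111 → 1111 (was 0000); enqueue []
  #7 pop 6: in=1111 → 1101 (no change)
  #8 pop 0: in=1111 → 1111 (was 1110); enqueue [3]
  #9 pop 1: in=0111 → 0111 (was 0101); enqueue [5]
  #10 pop 3: in=1111 → 0111 (no change)
  #11 pop 5: in=0111 → 1111 (no change)

Fixpoint:
  val[0] = 1111
  val[1] = 0111
  val[2] = 0010
  val[3] = 0111
  val[4] = 0000
  val[5] = 1111
  val[6] = 1101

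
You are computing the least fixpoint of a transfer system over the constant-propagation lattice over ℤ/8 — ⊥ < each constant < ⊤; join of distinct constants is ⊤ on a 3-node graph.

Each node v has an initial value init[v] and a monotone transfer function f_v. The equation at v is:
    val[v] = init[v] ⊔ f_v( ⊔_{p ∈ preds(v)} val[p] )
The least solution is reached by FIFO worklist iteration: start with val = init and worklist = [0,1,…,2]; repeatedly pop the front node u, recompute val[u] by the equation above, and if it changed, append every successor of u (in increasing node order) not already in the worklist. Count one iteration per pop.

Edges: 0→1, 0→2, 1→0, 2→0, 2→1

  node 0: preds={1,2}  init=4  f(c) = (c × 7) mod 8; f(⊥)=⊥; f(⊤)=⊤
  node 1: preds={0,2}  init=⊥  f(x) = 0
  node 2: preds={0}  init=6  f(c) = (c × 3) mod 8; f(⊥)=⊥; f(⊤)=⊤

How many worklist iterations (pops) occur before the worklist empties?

Worklist (5 pops):
  #1 pop 0: in=6 → ⊤ (was 4); enqueue []
  #2 pop 1: in=⊤ → 0 (was ⊥); enqueue [0]
  #3 pop 2: in=⊤ → ⊤ (was 6); enqueue [1]
  #4 pop 0: in=⊤ → ⊤ (no change)
  #5 pop 1: in=⊤ → 0 (no change)

Fixpoint:
  val[0] = ⊤
  val[1] = 0
  val[2] = ⊤

5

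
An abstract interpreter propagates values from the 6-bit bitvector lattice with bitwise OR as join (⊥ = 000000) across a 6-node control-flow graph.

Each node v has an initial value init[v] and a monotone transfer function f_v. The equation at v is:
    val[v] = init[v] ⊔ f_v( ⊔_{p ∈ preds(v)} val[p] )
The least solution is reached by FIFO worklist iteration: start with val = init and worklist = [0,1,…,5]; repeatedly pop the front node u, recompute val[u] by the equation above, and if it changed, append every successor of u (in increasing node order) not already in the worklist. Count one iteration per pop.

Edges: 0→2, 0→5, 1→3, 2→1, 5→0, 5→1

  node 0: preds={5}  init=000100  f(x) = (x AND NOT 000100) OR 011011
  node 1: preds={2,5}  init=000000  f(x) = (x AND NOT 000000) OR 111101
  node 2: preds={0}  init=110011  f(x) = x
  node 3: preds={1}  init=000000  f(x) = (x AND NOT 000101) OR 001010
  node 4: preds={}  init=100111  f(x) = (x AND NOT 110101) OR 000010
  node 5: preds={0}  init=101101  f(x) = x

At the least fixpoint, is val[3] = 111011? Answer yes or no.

no

Worklist (8 pops):
  #1 pop 0: in=101101 → 111111 (was 000100); enqueue []
  #2 pop 1: in=111111 → 111111 (was 000000); enqueue []
  #3 pop 2: in=111111 → 111111 (was 110011); enqueue [1]
  #4 pop 3: in=111111 → 111010 (was 000000); enqueue []
  #5 pop 4: in=000000 → 100111 (no change)
  #6 pop 5: in=111111 → 111111 (was 101101); enqueue [0]
  #7 pop 1: in=111111 → 111111 (no change)
  #8 pop 0: in=111111 → 111111 (no change)

Fixpoint:
  val[0] = 111111
  val[1] = 111111
  val[2] = 111111
  val[3] = 111010
  val[4] = 100111
  val[5] = 111111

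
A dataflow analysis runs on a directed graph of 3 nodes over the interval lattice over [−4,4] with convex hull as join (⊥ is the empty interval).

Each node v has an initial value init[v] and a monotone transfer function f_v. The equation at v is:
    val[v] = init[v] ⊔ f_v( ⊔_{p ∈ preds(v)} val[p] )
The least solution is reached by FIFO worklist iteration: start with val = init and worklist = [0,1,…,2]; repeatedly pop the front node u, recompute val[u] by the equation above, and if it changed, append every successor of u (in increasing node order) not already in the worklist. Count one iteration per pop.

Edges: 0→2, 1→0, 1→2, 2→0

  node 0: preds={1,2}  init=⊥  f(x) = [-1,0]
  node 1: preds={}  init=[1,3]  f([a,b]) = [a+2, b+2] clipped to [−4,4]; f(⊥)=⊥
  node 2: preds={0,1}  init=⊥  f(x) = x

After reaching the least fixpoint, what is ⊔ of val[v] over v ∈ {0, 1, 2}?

[-1,3]

Iteration log — 4 steps:
  step 1. node 0  ⊔preds=[1,3]  new=[-1,0]  old=⊥  +wl: 
  step 2. node 1  ⊔preds=⊥  new=[1,3]  stable
  step 3. node 2  ⊔preds=[-1,3]  new=[-1,3]  old=⊥  +wl: 0
  step 4. node 0  ⊔preds=[-1,3]  new=[-1,0]  stable

Least fixpoint reached:
  node 0: [-1,0]
  node 1: [1,3]
  node 2: [-1,3]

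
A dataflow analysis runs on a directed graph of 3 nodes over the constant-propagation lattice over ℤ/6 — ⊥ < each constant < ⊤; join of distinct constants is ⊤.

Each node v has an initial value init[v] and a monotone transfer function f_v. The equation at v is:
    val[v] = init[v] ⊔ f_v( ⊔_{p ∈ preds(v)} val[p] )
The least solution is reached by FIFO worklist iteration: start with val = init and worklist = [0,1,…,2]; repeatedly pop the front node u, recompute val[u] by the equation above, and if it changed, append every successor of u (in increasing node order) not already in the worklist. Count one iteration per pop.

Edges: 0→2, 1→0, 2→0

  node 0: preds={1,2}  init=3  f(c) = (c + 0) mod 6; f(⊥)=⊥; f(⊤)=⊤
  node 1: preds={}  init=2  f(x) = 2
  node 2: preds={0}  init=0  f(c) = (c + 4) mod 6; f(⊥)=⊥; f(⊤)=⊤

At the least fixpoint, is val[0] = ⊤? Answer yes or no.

yes

Iteration log — 4 steps:
  step 1. node 0  ⊔preds=⊤  new=⊤  old=3  +wl: 
  step 2. node 1  ⊔preds=⊥  new=2  stable
  step 3. node 2  ⊔preds=⊤  new=⊤  old=0  +wl: 0
  step 4. node 0  ⊔preds=⊤  new=⊤  stable

Least fixpoint reached:
  node 0: ⊤
  node 1: 2
  node 2: ⊤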